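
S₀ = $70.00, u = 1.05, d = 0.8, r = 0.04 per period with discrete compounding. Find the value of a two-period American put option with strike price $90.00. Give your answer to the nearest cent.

$20.00

Risk-neutral probability p = (1 + 0.04 − 0.8)/(1.05 − 0.8) = 0.2400/0.2500 = 0.9600
Terminal stock prices: S_uu = 77.17, S_ud = 58.8, S_dd = 44.8
Terminal payoffs (K − S): max(12.83, 0) = 12.83, max(31.2, 0) = 31.2, max(45.2, 0) = 45.2
Node u (S = 73.5): continuation = 1/1.04·[0.9600·12.8250 + 0.0400·31.2000] = 13.0385; exercise value = 16.5000 > continuation, so V_u = 16.5000 (exercise)
Node d (S = 56): continuation = 1/1.04·[0.9600·31.2000 + 0.0400·45.2000] = 30.5385; exercise value = 34.0000 > continuation, so V_d = 34.0000 (exercise)
Node 0 (S = 70): continuation = 1/1.04·[0.9600·16.5000 + 0.0400·34.0000] = 16.5385; exercise value = 20.0000 > continuation, so V_0 = 20.0000 (exercise)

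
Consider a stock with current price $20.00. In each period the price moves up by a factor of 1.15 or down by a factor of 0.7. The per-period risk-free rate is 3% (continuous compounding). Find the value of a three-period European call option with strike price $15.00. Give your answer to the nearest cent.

Risk-neutral probability p = (e^0.03 − 0.7)/(1.15 − 0.7) = 0.3305/0.4500 = 0.7343
Terminal stock prices: S_uuu = 30.42, S_uud = 18.51, S_udd = 11.27, S_ddd = 6.86
Terminal payoffs (S − K): max(15.42, 0) = 15.42, max(3.515, 0) = 3.515, max(-3.73, 0) = 0, max(-8.14, 0) = 0
Node uu (S = 26.45): V_uu = e^(−0.03)·[0.7343·15.4175 + 0.2657·3.5150] = 11.8933
Node ud (S = 16.1): V_ud = e^(−0.03)·[0.7343·3.5150 + 0.2657·0.0000] = 2.5049
Node dd (S = 9.8): V_dd = e^(−0.03)·[0.7343·0.0000 + 0.2657·0.0000] = 0.0000
Node u (S = 23): V_u = e^(−0.03)·[0.7343·11.8933 + 0.2657·2.5049] = 9.1214
Node d (S = 14): V_d = e^(−0.03)·[0.7343·2.5049 + 0.2657·0.0000] = 1.7851
Node 0 (S = 20): V_0 = e^(−0.03)·[0.7343·9.1214 + 0.2657·1.7851] = 6.9605

$6.96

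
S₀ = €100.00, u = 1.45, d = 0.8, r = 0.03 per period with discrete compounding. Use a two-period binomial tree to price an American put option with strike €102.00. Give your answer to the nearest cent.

Risk-neutral probability p = (1 + 0.03 − 0.8)/(1.45 − 0.8) = 0.2300/0.6500 = 0.3538
Terminal stock prices: S_uu = 210.2, S_ud = 116, S_dd = 64
Terminal payoffs (K − S): max(-108.2, 0) = 0, max(-14, 0) = 0, max(38, 0) = 38
Node u (S = 145): continuation = 1/1.03·[0.3538·0.0000 + 0.6462·0.0000] = 0.0000; exercise value = 0.0000 ≤ continuation, so V_u = 0.0000
Node d (S = 80): continuation = 1/1.03·[0.3538·0.0000 + 0.6462·38.0000] = 23.8387; exercise value = 22.0000 ≤ continuation, so V_d = 23.8387
Node 0 (S = 100): continuation = 1/1.03·[0.3538·0.0000 + 0.6462·23.8387] = 14.9548; exercise value = 2.0000 ≤ continuation, so V_0 = 14.9548

€14.95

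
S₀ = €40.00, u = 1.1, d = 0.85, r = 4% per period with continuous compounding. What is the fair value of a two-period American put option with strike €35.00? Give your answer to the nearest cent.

€0.32

Risk-neutral probability p = (e^0.04 − 0.85)/(1.1 − 0.85) = 0.1908/0.2500 = 0.7632
Terminal stock prices: S_uu = 48.4, S_ud = 37.4, S_dd = 28.9
Terminal payoffs (K − S): max(-13.4, 0) = 0, max(-2.4, 0) = 0, max(6.1, 0) = 6.1
Node u (S = 44): continuation = e^(−0.04)·[0.7632·0.0000 + 0.2368·0.0000] = 0.0000; exercise value = 0.0000 ≤ continuation, so V_u = 0.0000
Node d (S = 34): continuation = e^(−0.04)·[0.7632·0.0000 + 0.2368·6.1000] = 1.3876; exercise value = 1.0000 ≤ continuation, so V_d = 1.3876
Node 0 (S = 40): continuation = e^(−0.04)·[0.7632·0.0000 + 0.2368·1.3876] = 0.3156; exercise value = 0.0000 ≤ continuation, so V_0 = 0.3156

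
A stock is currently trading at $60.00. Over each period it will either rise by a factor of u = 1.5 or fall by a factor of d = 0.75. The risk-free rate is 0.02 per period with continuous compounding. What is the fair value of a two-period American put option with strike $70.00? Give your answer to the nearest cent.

Risk-neutral probability p = (e^0.02 − 0.75)/(1.5 − 0.75) = 0.2702/0.7500 = 0.3603
Terminal stock prices: S_uu = 135, S_ud = 67.5, S_dd = 33.75
Terminal payoffs (K − S): max(-65, 0) = 0, max(2.5, 0) = 2.5, max(36.25, 0) = 36.25
Node u (S = 90): continuation = e^(−0.02)·[0.3603·0.0000 + 0.6397·2.5000] = 1.5677; exercise value = 0.0000 ≤ continuation, so V_u = 1.5677
Node d (S = 45): continuation = e^(−0.02)·[0.3603·2.5000 + 0.6397·36.2500] = 23.6139; exercise value = 25.0000 > continuation, so V_d = 25.0000 (exercise)
Node 0 (S = 60): continuation = e^(−0.02)·[0.3603·1.5677 + 0.6397·25.0000] = 16.2302; exercise value = 10.0000 ≤ continuation, so V_0 = 16.2302

$16.23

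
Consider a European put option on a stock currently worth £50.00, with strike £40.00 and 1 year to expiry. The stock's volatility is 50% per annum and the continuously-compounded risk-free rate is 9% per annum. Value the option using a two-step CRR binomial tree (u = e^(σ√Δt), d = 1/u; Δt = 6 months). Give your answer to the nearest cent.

£3.85

CRR parameters: u = e^(σ√Δt) = e^(0.5·√0.5) = 1.4241, d = 1/u = 0.7022
Per-period rate: rΔt = 0.09·0.5 = 0.045, so R = e^0.045 = 1.0460
Risk-neutral probability p = (e^0.045 − 0.7022)/(1.4241 − 0.7022) = 0.3438/0.7219 = 0.4763
Terminal stock prices: S_uu = 101.4, S_ud = 50, S_dd = 24.65
Terminal payoffs (K − S): max(-61.41, 0) = 0, max(-10, 0) = 0, max(15.35, 0) = 15.35
Node u (S = 71.21): V_u = e^(−0.045)·[0.4763·0.0000 + 0.5237·0.0000] = 0.0000
Node d (S = 35.11): V_d = e^(−0.045)·[0.4763·0.0000 + 0.5237·15.3466] = 7.6837
Node 0 (S = 50): V_0 = e^(−0.045)·[0.4763·0.0000 + 0.5237·7.6837] = 3.8470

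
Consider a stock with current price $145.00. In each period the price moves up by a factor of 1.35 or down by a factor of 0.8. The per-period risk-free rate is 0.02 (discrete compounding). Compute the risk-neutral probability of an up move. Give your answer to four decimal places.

Risk-neutral probability p = (1 + 0.02 − 0.8)/(1.35 − 0.8) = 0.2200/0.5500 = 0.4000

p = 0.4000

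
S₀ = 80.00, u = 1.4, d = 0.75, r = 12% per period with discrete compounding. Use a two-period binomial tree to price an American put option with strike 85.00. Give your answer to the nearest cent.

Risk-neutral probability p = (1 + 0.12 − 0.75)/(1.4 − 0.75) = 0.3700/0.6500 = 0.5692
Terminal stock prices: S_uu = 156.8, S_ud = 84, S_dd = 45
Terminal payoffs (K − S): max(-71.8, 0) = 0, max(1, 0) = 1, max(40, 0) = 40
Node u (S = 112): continuation = 1/1.12·[0.5692·0.0000 + 0.4308·1.0000] = 0.3846; exercise value = 0.0000 ≤ continuation, so V_u = 0.3846
Node d (S = 60): continuation = 1/1.12·[0.5692·1.0000 + 0.4308·40.0000] = 15.8929; exercise value = 25.0000 > continuation, so V_d = 25.0000 (exercise)
Node 0 (S = 80): continuation = 1/1.12·[0.5692·0.3846 + 0.4308·25.0000] = 9.8109; exercise value = 5.0000 ≤ continuation, so V_0 = 9.8109

9.81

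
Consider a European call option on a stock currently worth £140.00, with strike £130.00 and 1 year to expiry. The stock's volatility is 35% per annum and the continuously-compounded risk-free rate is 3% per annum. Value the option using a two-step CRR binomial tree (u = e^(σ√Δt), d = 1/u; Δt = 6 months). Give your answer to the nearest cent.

CRR parameters: u = e^(σ√Δt) = e^(0.35·√0.5) = 1.2808, d = 1/u = 0.7808
Per-period rate: rΔt = 0.03·0.5 = 0.015, so R = e^0.015 = 1.0151
Risk-neutral probability p = (e^0.015 − 0.7808)/(1.2808 − 0.7808) = 0.2344/0.5000 = 0.4687
Terminal stock prices: S_uu = 229.7, S_ud = 140, S_dd = 85.34
Terminal payoffs (S − K): max(99.66, 0) = 99.66, max(10, 0) = 10, max(-44.66, 0) = 0
Node u (S = 179.3): V_u = e^(−0.015)·[0.4687·99.6640 + 0.5313·10.0000] = 51.2479
Node d (S = 109.3): V_d = e^(−0.015)·[0.4687·10.0000 + 0.5313·0.0000] = 4.6169
Node 0 (S = 140): V_0 = e^(−0.015)·[0.4687·51.2479 + 0.5313·4.6169] = 26.0771

£26.08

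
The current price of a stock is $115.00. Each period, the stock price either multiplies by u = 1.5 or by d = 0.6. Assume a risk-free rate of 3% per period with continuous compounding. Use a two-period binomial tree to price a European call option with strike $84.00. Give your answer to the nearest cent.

$46.81

Risk-neutral probability p = (e^0.03 − 0.6)/(1.5 − 0.6) = 0.4305/0.9000 = 0.4783
Terminal stock prices: S_uu = 258.8, S_ud = 103.5, S_dd = 41.4
Terminal payoffs (S − K): max(174.8, 0) = 174.8, max(19.5, 0) = 19.5, max(-42.6, 0) = 0
Node u (S = 172.5): V_u = e^(−0.03)·[0.4783·174.7500 + 0.5217·19.5000] = 90.9826
Node d (S = 69): V_d = e^(−0.03)·[0.4783·19.5000 + 0.5217·0.0000] = 9.0509
Node 0 (S = 115): V_0 = e^(−0.03)·[0.4783·90.9826 + 0.5217·9.0509] = 46.8118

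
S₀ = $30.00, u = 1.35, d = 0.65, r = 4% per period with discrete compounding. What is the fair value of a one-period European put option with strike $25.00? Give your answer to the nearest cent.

$2.34

Risk-neutral probability p = (1 + 0.04 − 0.65)/(1.35 − 0.65) = 0.3900/0.7000 = 0.5571
Terminal stock prices: S_u = 40.5, S_d = 19.5
Terminal payoffs (K − S): max(-15.5, 0) = 0, max(5.5, 0) = 5.5
Node 0 (S = 30): V_0 = 1/1.04·[0.5571·0.0000 + 0.4429·5.5000] = 2.3420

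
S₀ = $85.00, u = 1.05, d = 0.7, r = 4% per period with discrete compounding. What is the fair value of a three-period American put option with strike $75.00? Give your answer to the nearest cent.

Risk-neutral probability p = (1 + 0.04 − 0.7)/(1.05 − 0.7) = 0.3400/0.3500 = 0.9714
Terminal stock prices: S_uuu = 98.4, S_uud = 65.6, S_udd = 43.73, S_ddd = 29.15
Terminal payoffs (K − S): max(-23.4, 0) = 0, max(9.401, 0) = 9.401, max(31.27, 0) = 31.27, max(45.85, 0) = 45.85
Node uu (S = 93.71): continuation = 1/1.04·[0.9714·0.0000 + 0.0286·9.4013] = 0.2583; exercise value = 0.0000 ≤ continuation, so V_uu = 0.2583
Node ud (S = 62.47): continuation = 1/1.04·[0.9714·9.4013 + 0.0286·31.2675] = 9.6404; exercise value = 12.5250 > continuation, so V_ud = 12.5250 (exercise)
Node dd (S = 41.65): continuation = 1/1.04·[0.9714·31.2675 + 0.0286·45.8450] = 30.4654; exercise value = 33.3500 > continuation, so V_dd = 33.3500 (exercise)
Node u (S = 89.25): continuation = 1/1.04·[0.9714·0.2583 + 0.0286·12.5250] = 0.5853; exercise value = 0.0000 ≤ continuation, so V_u = 0.5853
Node d (S = 59.5): continuation = 1/1.04·[0.9714·12.5250 + 0.0286·33.3500] = 12.6154; exercise value = 15.5000 > continuation, so V_d = 15.5000 (exercise)
Node 0 (S = 85): continuation = 1/1.04·[0.9714·0.5853 + 0.0286·15.5000] = 0.9726; exercise value = 0.0000 ≤ continuation, so V_0 = 0.9726

$0.97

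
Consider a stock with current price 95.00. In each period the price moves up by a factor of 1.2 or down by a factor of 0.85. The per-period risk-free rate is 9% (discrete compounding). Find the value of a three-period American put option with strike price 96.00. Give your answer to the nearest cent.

Risk-neutral probability p = (1 + 0.09 − 0.85)/(1.2 − 0.85) = 0.2400/0.3500 = 0.6857
Terminal stock prices: S_uuu = 164.2, S_uud = 116.3, S_udd = 82.36, S_ddd = 58.34
Terminal payoffs (K − S): max(-68.16, 0) = 0, max(-20.28, 0) = 0, max(13.64, 0) = 13.64, max(37.66, 0) = 37.66
Node uu (S = 136.8): continuation = 1/1.09·[0.6857·0.0000 + 0.3143·0.0000] = 0.0000; exercise value = 0.0000 ≤ continuation, so V_uu = 0.0000
Node ud (S = 96.9): continuation = 1/1.09·[0.6857·0.0000 + 0.3143·13.6350] = 3.9315; exercise value = 0.0000 ≤ continuation, so V_ud = 3.9315
Node dd (S = 68.64): continuation = 1/1.09·[0.6857·13.6350 + 0.3143·37.6581] = 19.4359; exercise value = 27.3625 > continuation, so V_dd = 27.3625 (exercise)
Node u (S = 114): continuation = 1/1.09·[0.6857·0.0000 + 0.3143·3.9315] = 1.1336; exercise value = 0.0000 ≤ continuation, so V_u = 1.1336
Node d (S = 80.75): continuation = 1/1.09·[0.6857·3.9315 + 0.3143·27.3625] = 10.3628; exercise value = 15.2500 > continuation, so V_d = 15.2500 (exercise)
Node 0 (S = 95): continuation = 1/1.09·[0.6857·1.1336 + 0.3143·15.2500] = 5.1102; exercise value = 1.0000 ≤ continuation, so V_0 = 5.1102

5.11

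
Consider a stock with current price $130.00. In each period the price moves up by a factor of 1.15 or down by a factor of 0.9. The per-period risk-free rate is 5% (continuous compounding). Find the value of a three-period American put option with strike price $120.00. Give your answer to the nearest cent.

Risk-neutral probability p = (e^0.05 − 0.9)/(1.15 − 0.9) = 0.1513/0.2500 = 0.6051
Terminal stock prices: S_uuu = 197.7, S_uud = 154.7, S_udd = 121.1, S_ddd = 94.77
Terminal payoffs (K − S): max(-77.71, 0) = 0, max(-34.73, 0) = 0, max(-1.095, 0) = 0, max(25.23, 0) = 25.23
Node uu (S = 171.9): continuation = e^(−0.05)·[0.6051·0.0000 + 0.3949·0.0000] = 0.0000; exercise value = 0.0000 ≤ continuation, so V_uu = 0.0000
Node ud (S = 134.6): continuation = e^(−0.05)·[0.6051·0.0000 + 0.3949·0.0000] = 0.0000; exercise value = 0.0000 ≤ continuation, so V_ud = 0.0000
Node dd (S = 105.3): continuation = e^(−0.05)·[0.6051·0.0000 + 0.3949·25.2300] = 9.4778; exercise value = 14.7000 > continuation, so V_dd = 14.7000 (exercise)
Node u (S = 149.5): continuation = e^(−0.05)·[0.6051·0.0000 + 0.3949·0.0000] = 0.0000; exercise value = 0.0000 ≤ continuation, so V_u = 0.0000
Node d (S = 117): continuation = e^(−0.05)·[0.6051·0.0000 + 0.3949·14.7000] = 5.5221; exercise value = 3.0000 ≤ continuation, so V_d = 5.5221
Node 0 (S = 130): continuation = e^(−0.05)·[0.6051·0.0000 + 0.3949·5.5221] = 2.0744; exercise value = 0.0000 ≤ continuation, so V_0 = 2.0744

$2.07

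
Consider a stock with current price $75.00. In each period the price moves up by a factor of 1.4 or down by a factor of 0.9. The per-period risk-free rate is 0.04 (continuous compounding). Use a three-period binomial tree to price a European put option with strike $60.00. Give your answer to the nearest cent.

Risk-neutral probability p = (e^0.04 − 0.9)/(1.4 − 0.9) = 0.1408/0.5000 = 0.2816
Terminal stock prices: S_uuu = 205.8, S_uud = 132.3, S_udd = 85.05, S_ddd = 54.68
Terminal payoffs (K − S): max(-145.8, 0) = 0, max(-72.3, 0) = 0, max(-25.05, 0) = 0, max(5.325, 0) = 5.325
Node uu (S = 147): V_uu = e^(−0.04)·[0.2816·0.0000 + 0.7184·0.0000] = 0.0000
Node ud (S = 94.5): V_ud = e^(−0.04)·[0.2816·0.0000 + 0.7184·0.0000] = 0.0000
Node dd (S = 60.75): V_dd = e^(−0.04)·[0.2816·0.0000 + 0.7184·5.3250] = 3.6754
Node u (S = 105): V_u = e^(−0.04)·[0.2816·0.0000 + 0.7184·0.0000] = 0.0000
Node d (S = 67.5): V_d = e^(−0.04)·[0.2816·0.0000 + 0.7184·3.6754] = 2.5368
Node 0 (S = 75): V_0 = e^(−0.04)·[0.2816·0.0000 + 0.7184·2.5368] = 1.7509

$1.75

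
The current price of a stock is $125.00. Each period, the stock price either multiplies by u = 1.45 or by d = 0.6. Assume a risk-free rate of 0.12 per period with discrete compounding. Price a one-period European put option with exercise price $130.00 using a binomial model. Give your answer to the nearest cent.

Risk-neutral probability p = (1 + 0.12 − 0.6)/(1.45 − 0.6) = 0.5200/0.8500 = 0.6118
Terminal stock prices: S_u = 181.2, S_d = 75
Terminal payoffs (K − S): max(-51.25, 0) = 0, max(55, 0) = 55
Node 0 (S = 125): V_0 = 1/1.12·[0.6118·0.0000 + 0.3882·55.0000] = 19.0651

$19.07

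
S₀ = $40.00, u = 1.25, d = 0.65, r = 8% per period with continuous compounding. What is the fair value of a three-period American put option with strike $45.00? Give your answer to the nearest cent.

$7.51

Risk-neutral probability p = (e^0.08 − 0.65)/(1.25 − 0.65) = 0.4333/0.6000 = 0.7221
Terminal stock prices: S_uuu = 78.12, S_uud = 40.62, S_udd = 21.13, S_ddd = 10.98
Terminal payoffs (K − S): max(-33.12, 0) = 0, max(4.375, 0) = 4.375, max(23.87, 0) = 23.87, max(34.02, 0) = 34.02
Node uu (S = 62.5): continuation = e^(−0.08)·[0.7221·0.0000 + 0.2779·4.3750] = 1.1222; exercise value = 0.0000 ≤ continuation, so V_uu = 1.1222
Node ud (S = 32.5): continuation = e^(−0.08)·[0.7221·4.3750 + 0.2779·23.8750] = 9.0402; exercise value = 12.5000 > continuation, so V_ud = 12.5000 (exercise)
Node dd (S = 16.9): continuation = e^(−0.08)·[0.7221·23.8750 + 0.2779·34.0150] = 24.6402; exercise value = 28.1000 > continuation, so V_dd = 28.1000 (exercise)
Node u (S = 50): continuation = e^(−0.08)·[0.7221·1.1222 + 0.2779·12.5000] = 3.9542; exercise value = 0.0000 ≤ continuation, so V_u = 3.9542
Node d (S = 26): continuation = e^(−0.08)·[0.7221·12.5000 + 0.2779·28.1000] = 15.5402; exercise value = 19.0000 > continuation, so V_d = 19.0000 (exercise)
Node 0 (S = 40): continuation = e^(−0.08)·[0.7221·3.9542 + 0.2779·19.0000] = 7.5093; exercise value = 5.0000 ≤ continuation, so V_0 = 7.5093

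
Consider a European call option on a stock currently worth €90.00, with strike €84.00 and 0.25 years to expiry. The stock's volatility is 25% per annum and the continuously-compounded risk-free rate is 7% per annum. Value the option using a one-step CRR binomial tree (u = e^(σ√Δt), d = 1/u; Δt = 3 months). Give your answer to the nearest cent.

€9.53

CRR parameters: u = e^(σ√Δt) = e^(0.25·√0.25) = 1.1331, d = 1/u = 0.8825
Per-period rate: rΔt = 0.07·0.25 = 0.0175, so R = e^0.0175 = 1.0177
Risk-neutral probability p = (e^0.0175 − 0.8825)/(1.1331 − 0.8825) = 0.1352/0.2507 = 0.5392
Terminal stock prices: S_u = 102, S_d = 79.42
Terminal payoffs (S − K): max(17.98, 0) = 17.98, max(-4.575, 0) = 0
Node 0 (S = 90): V_0 = e^(−0.0175)·[0.5392·17.9834 + 0.4608·0.0000] = 9.5288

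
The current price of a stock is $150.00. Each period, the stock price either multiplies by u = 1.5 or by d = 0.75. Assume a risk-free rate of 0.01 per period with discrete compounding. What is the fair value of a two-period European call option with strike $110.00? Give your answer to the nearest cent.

$52.89

Risk-neutral probability p = (1 + 0.01 − 0.75)/(1.5 − 0.75) = 0.2600/0.7500 = 0.3467
Terminal stock prices: S_uu = 337.5, S_ud = 168.8, S_dd = 84.38
Terminal payoffs (S − K): max(227.5, 0) = 227.5, max(58.75, 0) = 58.75, max(-25.62, 0) = 0
Node u (S = 225): V_u = 1/1.01·[0.3467·227.5000 + 0.6533·58.7500] = 116.0891
Node d (S = 112.5): V_d = 1/1.01·[0.3467·58.7500 + 0.6533·0.0000] = 20.1650
Node 0 (S = 150): V_0 = 1/1.01·[0.3467·116.0891 + 0.6533·20.1650] = 52.8898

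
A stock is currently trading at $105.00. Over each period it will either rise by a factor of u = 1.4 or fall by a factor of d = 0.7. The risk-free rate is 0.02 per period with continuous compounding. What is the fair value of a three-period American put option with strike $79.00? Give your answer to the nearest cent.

Risk-neutral probability p = (e^0.02 − 0.7)/(1.4 − 0.7) = 0.3202/0.7000 = 0.4574
Terminal stock prices: S_uuu = 288.1, S_uud = 144.1, S_udd = 72.03, S_ddd = 36.01
Terminal payoffs (K − S): max(-209.1, 0) = 0, max(-65.06, 0) = 0, max(6.97, 0) = 6.97, max(42.99, 0) = 42.99
Node uu (S = 205.8): continuation = e^(−0.02)·[0.4574·0.0000 + 0.5426·0.0000] = 0.0000; exercise value = 0.0000 ≤ continuation, so V_uu = 0.0000
Node ud (S = 102.9): continuation = e^(−0.02)·[0.4574·0.0000 + 0.5426·6.9700] = 3.7068; exercise value = 0.0000 ≤ continuation, so V_ud = 3.7068
Node dd (S = 51.45): continuation = e^(−0.02)·[0.4574·6.9700 + 0.5426·42.9850] = 25.9857; exercise value = 27.5500 > continuation, so V_dd = 27.5500 (exercise)
Node u (S = 147): continuation = e^(−0.02)·[0.4574·0.0000 + 0.5426·3.7068] = 1.9714; exercise value = 0.0000 ≤ continuation, so V_u = 1.9714
Node d (S = 73.5): continuation = e^(−0.02)·[0.4574·3.7068 + 0.5426·27.5500] = 16.3138; exercise value = 5.5000 ≤ continuation, so V_d = 16.3138
Node 0 (S = 105): continuation = e^(−0.02)·[0.4574·1.9714 + 0.5426·16.3138] = 9.5600; exercise value = 0.0000 ≤ continuation, so V_0 = 9.5600

$9.56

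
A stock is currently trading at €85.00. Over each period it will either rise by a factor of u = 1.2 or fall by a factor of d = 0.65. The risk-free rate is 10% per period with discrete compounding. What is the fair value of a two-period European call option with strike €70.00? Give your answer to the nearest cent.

Risk-neutral probability p = (1 + 0.1 − 0.65)/(1.2 − 0.65) = 0.4500/0.5500 = 0.8182
Terminal stock prices: S_uu = 122.4, S_ud = 66.3, S_dd = 35.91
Terminal payoffs (S − K): max(52.4, 0) = 52.4, max(-3.7, 0) = 0, max(-34.09, 0) = 0
Node u (S = 102): V_u = 1/1.1·[0.8182·52.4000 + 0.1818·0.0000] = 38.9752
Node d (S = 55.25): V_d = 1/1.1·[0.8182·0.0000 + 0.1818·0.0000] = 0.0000
Node 0 (S = 85): V_0 = 1/1.1·[0.8182·38.9752 + 0.1818·0.0000] = 28.9898

€28.99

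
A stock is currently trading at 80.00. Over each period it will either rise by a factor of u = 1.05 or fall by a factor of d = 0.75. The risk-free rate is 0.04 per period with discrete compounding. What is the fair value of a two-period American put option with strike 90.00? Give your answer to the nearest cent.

Risk-neutral probability p = (1 + 0.04 − 0.75)/(1.05 − 0.75) = 0.2900/0.3000 = 0.9667
Terminal stock prices: S_uu = 88.2, S_ud = 63, S_dd = 45
Terminal payoffs (K − S): max(1.8, 0) = 1.8, max(27, 0) = 27, max(45, 0) = 45
Node u (S = 84): continuation = 1/1.04·[0.9667·1.8000 + 0.0333·27.0000] = 2.5385; exercise value = 6.0000 > continuation, so V_u = 6.0000 (exercise)
Node d (S = 60): continuation = 1/1.04·[0.9667·27.0000 + 0.0333·45.0000] = 26.5385; exercise value = 30.0000 > continuation, so V_d = 30.0000 (exercise)
Node 0 (S = 80): continuation = 1/1.04·[0.9667·6.0000 + 0.0333·30.0000] = 6.5385; exercise value = 10.0000 > continuation, so V_0 = 10.0000 (exercise)

10.00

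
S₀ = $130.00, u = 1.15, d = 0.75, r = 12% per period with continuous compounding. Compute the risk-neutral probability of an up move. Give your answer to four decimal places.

Risk-neutral probability p = (e^0.12 − 0.75)/(1.15 − 0.75) = 0.3775/0.4000 = 0.9437

p = 0.9437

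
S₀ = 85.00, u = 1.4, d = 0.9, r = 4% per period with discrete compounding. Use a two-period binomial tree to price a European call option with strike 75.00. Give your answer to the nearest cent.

Risk-neutral probability p = (1 + 0.04 − 0.9)/(1.4 − 0.9) = 0.1400/0.5000 = 0.2800
Terminal stock prices: S_uu = 166.6, S_ud = 107.1, S_dd = 68.85
Terminal payoffs (S − K): max(91.6, 0) = 91.6, max(32.1, 0) = 32.1, max(-6.15, 0) = 0
Node u (S = 119): V_u = 1/1.04·[0.2800·91.6000 + 0.7200·32.1000] = 46.8846
Node d (S = 76.5): V_d = 1/1.04·[0.2800·32.1000 + 0.7200·0.0000] = 8.6423
Node 0 (S = 85): V_0 = 1/1.04·[0.2800·46.8846 + 0.7200·8.6423] = 18.6059

18.61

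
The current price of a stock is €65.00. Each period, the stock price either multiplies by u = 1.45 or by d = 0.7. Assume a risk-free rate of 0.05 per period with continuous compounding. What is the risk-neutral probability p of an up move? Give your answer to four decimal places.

p = 0.4684

Risk-neutral probability p = (e^0.05 − 0.7)/(1.45 − 0.7) = 0.3513/0.7500 = 0.4684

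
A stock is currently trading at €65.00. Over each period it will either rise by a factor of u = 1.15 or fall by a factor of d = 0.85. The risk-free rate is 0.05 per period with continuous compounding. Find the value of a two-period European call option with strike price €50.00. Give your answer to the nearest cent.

Risk-neutral probability p = (e^0.05 − 0.85)/(1.15 − 0.85) = 0.2013/0.3000 = 0.6709
Terminal stock prices: S_uu = 85.96, S_ud = 63.54, S_dd = 46.96
Terminal payoffs (S − K): max(35.96, 0) = 35.96, max(13.54, 0) = 13.54, max(-3.038, 0) = 0
Node u (S = 74.75): V_u = e^(−0.05)·[0.6709·35.9625 + 0.3291·13.5375] = 27.1885
Node d (S = 55.25): V_d = e^(−0.05)·[0.6709·13.5375 + 0.3291·0.0000] = 8.6394
Node 0 (S = 65): V_0 = e^(−0.05)·[0.6709·27.1885 + 0.3291·8.6394] = 20.0558

€20.06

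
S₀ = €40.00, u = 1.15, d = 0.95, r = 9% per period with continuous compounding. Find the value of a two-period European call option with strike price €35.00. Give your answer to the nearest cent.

€10.77

Risk-neutral probability p = (e^0.09 − 0.95)/(1.15 − 0.95) = 0.1442/0.2000 = 0.7209
Terminal stock prices: S_uu = 52.9, S_ud = 43.7, S_dd = 36.1
Terminal payoffs (S − K): max(17.9, 0) = 17.9, max(8.7, 0) = 8.7, max(1.1, 0) = 1.1
Node u (S = 46): V_u = e^(−0.09)·[0.7209·17.9000 + 0.2791·8.7000] = 14.0124
Node d (S = 38): V_d = e^(−0.09)·[0.7209·8.7000 + 0.2791·1.1000] = 6.0124
Node 0 (S = 40): V_0 = e^(−0.09)·[0.7209·14.0124 + 0.2791·6.0124] = 10.7655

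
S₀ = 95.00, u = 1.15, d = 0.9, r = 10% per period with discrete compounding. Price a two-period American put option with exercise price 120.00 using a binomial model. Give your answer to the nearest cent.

Risk-neutral probability p = (1 + 0.1 − 0.9)/(1.15 − 0.9) = 0.2000/0.2500 = 0.8000
Terminal stock prices: S_uu = 125.6, S_ud = 98.32, S_dd = 76.95
Terminal payoffs (K − S): max(-5.637, 0) = 0, max(21.68, 0) = 21.68, max(43.05, 0) = 43.05
Node u (S = 109.2): continuation = 1/1.1·[0.8000·0.0000 + 0.2000·21.6750] = 3.9409; exercise value = 10.7500 > continuation, so V_u = 10.7500 (exercise)
Node d (S = 85.5): continuation = 1/1.1·[0.8000·21.6750 + 0.2000·43.0500] = 23.5909; exercise value = 34.5000 > continuation, so V_d = 34.5000 (exercise)
Node 0 (S = 95): continuation = 1/1.1·[0.8000·10.7500 + 0.2000·34.5000] = 14.0909; exercise value = 25.0000 > continuation, so V_0 = 25.0000 (exercise)

25.00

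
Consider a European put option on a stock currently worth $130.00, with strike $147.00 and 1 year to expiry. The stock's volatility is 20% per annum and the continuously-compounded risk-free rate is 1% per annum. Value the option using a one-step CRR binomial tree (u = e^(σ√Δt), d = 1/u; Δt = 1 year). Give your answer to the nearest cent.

$21.08

CRR parameters: u = e^(σ√Δt) = e^(0.2·√1) = 1.2214, d = 1/u = 0.8187
Per-period rate: rΔt = 0.01·1 = 0.01, so R = e^0.01 = 1.0101
Risk-neutral probability p = (e^0.01 − 0.8187)/(1.2214 − 0.8187) = 0.1913/0.4027 = 0.4751
Terminal stock prices: S_u = 158.8, S_d = 106.4
Terminal payoffs (K − S): max(-11.78, 0) = 0, max(40.57, 0) = 40.57
Node 0 (S = 130): V_0 = e^(−0.01)·[0.4751·0.0000 + 0.5249·40.5650] = 21.0797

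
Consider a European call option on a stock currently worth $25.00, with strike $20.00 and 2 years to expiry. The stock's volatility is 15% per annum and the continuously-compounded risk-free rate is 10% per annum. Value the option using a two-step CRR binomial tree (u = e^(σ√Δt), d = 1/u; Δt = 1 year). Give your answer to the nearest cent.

CRR parameters: u = e^(σ√Δt) = e^(0.15·√1) = 1.1618, d = 1/u = 0.8607
Per-period rate: rΔt = 0.1·1 = 0.1, so R = e^0.1 = 1.1052
Risk-neutral probability p = (e^0.1 − 0.8607)/(1.1618 − 0.8607) = 0.2445/0.3011 = 0.8118
Terminal stock prices: S_uu = 33.75, S_ud = 25, S_dd = 18.52
Terminal payoffs (S − K): max(13.75, 0) = 13.75, max(5, 0) = 5, max(-1.48, 0) = 0
Node u (S = 29.05): V_u = e^(−0.1)·[0.8118·13.7465 + 0.1882·5.0000] = 10.9491
Node d (S = 21.52): V_d = e^(−0.1)·[0.8118·5.0000 + 0.1882·0.0000] = 3.6729
Node 0 (S = 25): V_0 = e^(−0.1)·[0.8118·10.9491 + 0.1882·3.6729] = 8.6683

$8.67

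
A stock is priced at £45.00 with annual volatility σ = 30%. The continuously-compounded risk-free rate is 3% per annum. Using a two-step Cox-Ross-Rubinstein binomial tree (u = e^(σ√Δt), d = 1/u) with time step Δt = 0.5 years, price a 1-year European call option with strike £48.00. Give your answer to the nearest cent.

£4.70

CRR parameters: u = e^(σ√Δt) = e^(0.3·√0.5) = 1.2363, d = 1/u = 0.8089
Per-period rate: rΔt = 0.03·0.5 = 0.015, so R = e^0.015 = 1.0151
Risk-neutral probability p = (e^0.015 − 0.8089)/(1.2363 − 0.8089) = 0.2063/0.4275 = 0.4825
Terminal stock prices: S_uu = 68.78, S_ud = 45, S_dd = 29.44
Terminal payoffs (S − K): max(20.78, 0) = 20.78, max(-3, 0) = 0, max(-18.56, 0) = 0
Node u (S = 55.63): V_u = e^(−0.015)·[0.4825·20.7809 + 0.5175·0.0000] = 9.8780
Node d (S = 36.4): V_d = e^(−0.015)·[0.4825·0.0000 + 0.5175·0.0000] = 0.0000
Node 0 (S = 45): V_0 = e^(−0.015)·[0.4825·9.8780 + 0.5175·0.0000] = 4.6954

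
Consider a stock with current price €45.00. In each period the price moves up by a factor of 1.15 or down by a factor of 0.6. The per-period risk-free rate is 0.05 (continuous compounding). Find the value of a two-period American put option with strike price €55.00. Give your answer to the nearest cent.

Risk-neutral probability p = (e^0.05 − 0.6)/(1.15 − 0.6) = 0.4513/0.5500 = 0.8205
Terminal stock prices: S_uu = 59.51, S_ud = 31.05, S_dd = 16.2
Terminal payoffs (K − S): max(-4.512, 0) = 0, max(23.95, 0) = 23.95, max(38.8, 0) = 38.8
Node u (S = 51.75): continuation = e^(−0.05)·[0.8205·0.0000 + 0.1795·23.9500] = 4.0895; exercise value = 3.2500 ≤ continuation, so V_u = 4.0895
Node d (S = 27): continuation = e^(−0.05)·[0.8205·23.9500 + 0.1795·38.8000] = 25.3176; exercise value = 28.0000 > continuation, so V_d = 28.0000 (exercise)
Node 0 (S = 45): continuation = e^(−0.05)·[0.8205·4.0895 + 0.1795·28.0000] = 7.9728; exercise value = 10.0000 > continuation, so V_0 = 10.0000 (exercise)

€10.00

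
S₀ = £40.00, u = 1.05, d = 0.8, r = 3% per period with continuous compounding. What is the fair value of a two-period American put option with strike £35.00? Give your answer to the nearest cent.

Risk-neutral probability p = (e^0.03 − 0.8)/(1.05 − 0.8) = 0.2305/0.2500 = 0.9218
Terminal stock prices: S_uu = 44.1, S_ud = 33.6, S_dd = 25.6
Terminal payoffs (K − S): max(-9.1, 0) = 0, max(1.4, 0) = 1.4, max(9.4, 0) = 9.4
Node u (S = 42): continuation = e^(−0.03)·[0.9218·0.0000 + 0.0782·1.4000] = 0.1062; exercise value = 0.0000 ≤ continuation, so V_u = 0.1062
Node d (S = 32): continuation = e^(−0.03)·[0.9218·1.4000 + 0.0782·9.4000] = 1.9656; exercise value = 3.0000 > continuation, so V_d = 3.0000 (exercise)
Node 0 (S = 40): continuation = e^(−0.03)·[0.9218·0.1062 + 0.0782·3.0000] = 0.3226; exercise value = 0.0000 ≤ continuation, so V_0 = 0.3226

£0.32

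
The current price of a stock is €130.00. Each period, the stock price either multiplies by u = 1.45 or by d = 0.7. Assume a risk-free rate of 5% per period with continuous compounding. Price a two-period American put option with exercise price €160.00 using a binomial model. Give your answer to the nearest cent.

Risk-neutral probability p = (e^0.05 − 0.7)/(1.45 − 0.7) = 0.3513/0.7500 = 0.4684
Terminal stock prices: S_uu = 273.3, S_ud = 131.9, S_dd = 63.7
Terminal payoffs (K − S): max(-113.3, 0) = 0, max(28.05, 0) = 28.05, max(96.3, 0) = 96.3
Node u (S = 188.5): continuation = e^(−0.05)·[0.4684·0.0000 + 0.5316·28.0500] = 14.1852; exercise value = 0.0000 ≤ continuation, so V_u = 14.1852
Node d (S = 91): continuation = e^(−0.05)·[0.4684·28.0500 + 0.5316·96.3000] = 61.1967; exercise value = 69.0000 > continuation, so V_d = 69.0000 (exercise)
Node 0 (S = 130): continuation = e^(−0.05)·[0.4684·14.1852 + 0.5316·69.0000] = 41.2138; exercise value = 30.0000 ≤ continuation, so V_0 = 41.2138

€41.21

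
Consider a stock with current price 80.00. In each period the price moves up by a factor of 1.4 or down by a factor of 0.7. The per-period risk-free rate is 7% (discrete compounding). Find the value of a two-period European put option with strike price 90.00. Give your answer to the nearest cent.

14.91

Risk-neutral probability p = (1 + 0.07 − 0.7)/(1.4 − 0.7) = 0.3700/0.7000 = 0.5286
Terminal stock prices: S_uu = 156.8, S_ud = 78.4, S_dd = 39.2
Terminal payoffs (K − S): max(-66.8, 0) = 0, max(11.6, 0) = 11.6, max(50.8, 0) = 50.8
Node u (S = 112): V_u = 1/1.07·[0.5286·0.0000 + 0.4714·11.6000] = 5.1108
Node d (S = 56): V_d = 1/1.07·[0.5286·11.6000 + 0.4714·50.8000] = 28.1121
Node 0 (S = 80): V_0 = 1/1.07·[0.5286·5.1108 + 0.4714·28.1121] = 14.9106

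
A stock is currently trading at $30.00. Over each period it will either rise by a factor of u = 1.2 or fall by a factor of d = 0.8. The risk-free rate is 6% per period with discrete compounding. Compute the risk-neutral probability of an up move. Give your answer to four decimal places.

p = 0.6500

Risk-neutral probability p = (1 + 0.06 − 0.8)/(1.2 − 0.8) = 0.2600/0.4000 = 0.6500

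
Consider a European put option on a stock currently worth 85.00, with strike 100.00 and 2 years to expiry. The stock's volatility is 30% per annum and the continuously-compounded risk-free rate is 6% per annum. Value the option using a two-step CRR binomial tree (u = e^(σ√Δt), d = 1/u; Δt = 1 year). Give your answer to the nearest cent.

17.21

CRR parameters: u = e^(σ√Δt) = e^(0.3·√1) = 1.3499, d = 1/u = 0.7408
Per-period rate: rΔt = 0.06·1 = 0.06, so R = e^0.06 = 1.0618
Risk-neutral probability p = (e^0.06 − 0.7408)/(1.3499 − 0.7408) = 0.3210/0.6090 = 0.5271
Terminal stock prices: S_uu = 154.9, S_ud = 85, S_dd = 46.65
Terminal payoffs (K − S): max(-54.88, 0) = 0, max(15, 0) = 15, max(53.35, 0) = 53.35
Node u (S = 114.7): V_u = e^(−0.06)·[0.5271·0.0000 + 0.4729·15.0000] = 6.6806
Node d (S = 62.97): V_d = e^(−0.06)·[0.5271·15.0000 + 0.4729·53.3510] = 31.2069
Node 0 (S = 85): V_0 = e^(−0.06)·[0.5271·6.6806 + 0.4729·31.2069] = 17.2148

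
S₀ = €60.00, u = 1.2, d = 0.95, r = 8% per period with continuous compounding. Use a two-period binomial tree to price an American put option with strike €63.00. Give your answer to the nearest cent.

€3.00

Risk-neutral probability p = (e^0.08 − 0.95)/(1.2 − 0.95) = 0.1333/0.2500 = 0.5331
Terminal stock prices: S_uu = 86.4, S_ud = 68.4, S_dd = 54.15
Terminal payoffs (K − S): max(-23.4, 0) = 0, max(-5.4, 0) = 0, max(8.85, 0) = 8.85
Node u (S = 72): continuation = e^(−0.08)·[0.5331·0.0000 + 0.4669·0.0000] = 0.0000; exercise value = 0.0000 ≤ continuation, so V_u = 0.0000
Node d (S = 57): continuation = e^(−0.08)·[0.5331·0.0000 + 0.4669·8.8500] = 3.8140; exercise value = 6.0000 > continuation, so V_d = 6.0000 (exercise)
Node 0 (S = 60): continuation = e^(−0.08)·[0.5331·0.0000 + 0.4669·6.0000] = 2.5858; exercise value = 3.0000 > continuation, so V_0 = 3.0000 (exercise)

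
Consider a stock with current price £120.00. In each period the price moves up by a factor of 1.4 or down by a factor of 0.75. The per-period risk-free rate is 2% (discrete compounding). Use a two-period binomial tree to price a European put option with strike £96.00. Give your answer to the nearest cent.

Risk-neutral probability p = (1 + 0.02 − 0.75)/(1.4 − 0.75) = 0.2700/0.6500 = 0.4154
Terminal stock prices: S_uu = 235.2, S_ud = 126, S_dd = 67.5
Terminal payoffs (K − S): max(-139.2, 0) = 0, max(-30, 0) = 0, max(28.5, 0) = 28.5
Node u (S = 168): V_u = 1/1.02·[0.4154·0.0000 + 0.5846·0.0000] = 0.0000
Node d (S = 90): V_d = 1/1.02·[0.4154·0.0000 + 0.5846·28.5000] = 16.3348
Node 0 (S = 120): V_0 = 1/1.02·[0.4154·0.0000 + 0.5846·16.3348] = 9.3624

£9.36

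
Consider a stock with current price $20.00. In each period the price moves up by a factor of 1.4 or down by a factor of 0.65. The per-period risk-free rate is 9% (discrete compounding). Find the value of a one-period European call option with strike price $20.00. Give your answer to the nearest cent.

$4.31

Risk-neutral probability p = (1 + 0.09 − 0.65)/(1.4 − 0.65) = 0.4400/0.7500 = 0.5867
Terminal stock prices: S_u = 28, S_d = 13
Terminal payoffs (S − K): max(8, 0) = 8, max(-7, 0) = 0
Node 0 (S = 20): V_0 = 1/1.09·[0.5867·8.0000 + 0.4133·0.0000] = 4.3058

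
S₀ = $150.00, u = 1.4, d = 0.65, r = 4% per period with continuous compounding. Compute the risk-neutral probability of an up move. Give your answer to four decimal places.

Risk-neutral probability p = (e^0.04 − 0.65)/(1.4 − 0.65) = 0.3908/0.7500 = 0.5211

p = 0.5211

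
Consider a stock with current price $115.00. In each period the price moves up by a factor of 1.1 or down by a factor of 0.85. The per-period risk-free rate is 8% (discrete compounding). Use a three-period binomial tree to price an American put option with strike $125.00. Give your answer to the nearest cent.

Risk-neutral probability p = (1 + 0.08 − 0.85)/(1.1 − 0.85) = 0.2300/0.2500 = 0.9200
Terminal stock prices: S_uuu = 153.1, S_uud = 118.3, S_udd = 91.4, S_ddd = 70.62
Terminal payoffs (K − S): max(-28.07, 0) = 0, max(6.722, 0) = 6.722, max(33.6, 0) = 33.6, max(54.38, 0) = 54.38
Node uu (S = 139.2): continuation = 1/1.08·[0.9200·0.0000 + 0.0800·6.7225] = 0.4980; exercise value = 0.0000 ≤ continuation, so V_uu = 0.4980
Node ud (S = 107.5): continuation = 1/1.08·[0.9200·6.7225 + 0.0800·33.6038] = 8.2157; exercise value = 17.4750 > continuation, so V_ud = 17.4750 (exercise)
Node dd (S = 83.09): continuation = 1/1.08·[0.9200·33.6038 + 0.0800·54.3756] = 32.6532; exercise value = 41.9125 > continuation, so V_dd = 41.9125 (exercise)
Node u (S = 126.5): continuation = 1/1.08·[0.9200·0.4980 + 0.0800·17.4750] = 1.7186; exercise value = 0.0000 ≤ continuation, so V_u = 1.7186
Node d (S = 97.75): continuation = 1/1.08·[0.9200·17.4750 + 0.0800·41.9125] = 17.9907; exercise value = 27.2500 > continuation, so V_d = 27.2500 (exercise)
Node 0 (S = 115): continuation = 1/1.08·[0.9200·1.7186 + 0.0800·27.2500] = 3.4825; exercise value = 10.0000 > continuation, so V_0 = 10.0000 (exercise)

$10.00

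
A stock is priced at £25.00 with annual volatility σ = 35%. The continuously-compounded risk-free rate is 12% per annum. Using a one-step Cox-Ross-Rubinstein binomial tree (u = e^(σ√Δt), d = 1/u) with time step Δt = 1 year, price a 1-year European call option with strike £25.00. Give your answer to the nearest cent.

CRR parameters: u = e^(σ√Δt) = e^(0.35·√1) = 1.4191, d = 1/u = 0.7047
Per-period rate: rΔt = 0.12·1 = 0.12, so R = e^0.12 = 1.1275
Risk-neutral probability p = (e^0.12 − 0.7047)/(1.4191 − 0.7047) = 0.4228/0.7144 = 0.5919
Terminal stock prices: S_u = 35.48, S_d = 17.62
Terminal payoffs (S − K): max(10.48, 0) = 10.48, max(-7.383, 0) = 0
Node 0 (S = 25): V_0 = e^(−0.12)·[0.5919·10.4767 + 0.4081·0.0000] = 5.4995

£5.50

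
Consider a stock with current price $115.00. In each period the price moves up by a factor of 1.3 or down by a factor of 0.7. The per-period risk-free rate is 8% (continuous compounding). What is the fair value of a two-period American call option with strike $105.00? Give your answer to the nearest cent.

$31.07

Risk-neutral probability p = (e^0.08 − 0.7)/(1.3 − 0.7) = 0.3833/0.6000 = 0.6388
Terminal stock prices: S_uu = 194.4, S_ud = 104.6, S_dd = 56.35
Terminal payoffs (S − K): max(89.35, 0) = 89.35, max(-0.35, 0) = 0, max(-48.65, 0) = 0
Node u (S = 149.5): continuation = e^(−0.08)·[0.6388·89.3500 + 0.3612·0.0000] = 52.6895; exercise value = 44.5000 ≤ continuation, so V_u = 52.6895
Node d (S = 80.5): continuation = e^(−0.08)·[0.6388·0.0000 + 0.3612·0.0000] = 0.0000; exercise value = 0.0000 ≤ continuation, so V_d = 0.0000
Node 0 (S = 115): continuation = e^(−0.08)·[0.6388·52.6895 + 0.3612·0.0000] = 31.0709; exercise value = 10.0000 ≤ continuation, so V_0 = 31.0709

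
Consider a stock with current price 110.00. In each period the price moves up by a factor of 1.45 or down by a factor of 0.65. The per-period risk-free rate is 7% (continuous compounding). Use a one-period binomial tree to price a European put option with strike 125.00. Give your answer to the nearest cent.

Risk-neutral probability p = (e^0.07 − 0.65)/(1.45 − 0.65) = 0.4225/0.8000 = 0.5281
Terminal stock prices: S_u = 159.5, S_d = 71.5
Terminal payoffs (K − S): max(-34.5, 0) = 0, max(53.5, 0) = 53.5
Node 0 (S = 110): V_0 = e^(−0.07)·[0.5281·0.0000 + 0.4719·53.5000] = 23.5381

23.54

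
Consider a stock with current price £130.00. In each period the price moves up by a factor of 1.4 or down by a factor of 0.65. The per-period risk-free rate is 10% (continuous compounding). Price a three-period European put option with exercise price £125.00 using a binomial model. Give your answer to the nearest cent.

£14.05

Risk-neutral probability p = (e^0.1 − 0.65)/(1.4 − 0.65) = 0.4552/0.7500 = 0.6069
Terminal stock prices: S_uuu = 356.7, S_uud = 165.6, S_udd = 76.9, S_ddd = 35.7
Terminal payoffs (K − S): max(-231.7, 0) = 0, max(-40.62, 0) = 0, max(48.1, 0) = 48.1, max(89.3, 0) = 89.3
Node uu (S = 254.8): V_uu = e^(−0.1)·[0.6069·0.0000 + 0.3931·0.0000] = 0.0000
Node ud (S = 118.3): V_ud = e^(−0.1)·[0.6069·0.0000 + 0.3931·48.1050] = 17.1108
Node dd (S = 54.93): V_dd = e^(−0.1)·[0.6069·48.1050 + 0.3931·89.2987] = 58.1797
Node u (S = 182): V_u = e^(−0.1)·[0.6069·0.0000 + 0.3931·17.1108] = 6.0862
Node d (S = 84.5): V_d = e^(−0.1)·[0.6069·17.1108 + 0.3931·58.1797] = 30.0905
Node 0 (S = 130): V_0 = e^(−0.1)·[0.6069·6.0862 + 0.3931·30.0905] = 14.0453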